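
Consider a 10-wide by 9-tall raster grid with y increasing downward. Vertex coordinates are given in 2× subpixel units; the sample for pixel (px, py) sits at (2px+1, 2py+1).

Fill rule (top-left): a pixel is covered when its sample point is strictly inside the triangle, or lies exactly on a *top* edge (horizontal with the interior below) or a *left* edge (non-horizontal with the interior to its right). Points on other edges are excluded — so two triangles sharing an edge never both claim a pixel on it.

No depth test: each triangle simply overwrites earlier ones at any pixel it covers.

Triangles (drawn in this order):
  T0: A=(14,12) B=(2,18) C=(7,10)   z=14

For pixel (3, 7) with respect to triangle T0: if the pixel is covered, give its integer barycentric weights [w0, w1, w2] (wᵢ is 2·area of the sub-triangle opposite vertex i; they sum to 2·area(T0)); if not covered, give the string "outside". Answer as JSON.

T0:
  2·area = 66
  edge (14, 12)→(2, 18): d=(-12,6) right/bottom  bias=-1
  edge (2, 18)→(7, 10): d=(5,-8) top-left  bias=+0
  edge (7, 10)→(14, 12): d=(7,2) right/bottom  bias=-1
    (3,5)@(7, 11): e=[54,5,7] → X
    (4,5)@(9, 11): e=[42,21,3] → X
    (5,5)@(11, 11): e=[30,37,-1] → .
    (3,6)@(7, 13): e=[30,15,21] → X
    (5,6)@(11, 13): e=[6,47,13] → X
    (6,6)@(13, 13): e=[-6,63,9] → .
    (2,7)@(5, 15): e=[18,9,39] → X
    (4,7)@(9, 15): e=[-6,41,31] → .
    (5,7)@(11, 15): e=[-18,57,27] → .
    (1,8)@(3, 17): e=[6,3,57] → X
    (2,8)@(5, 17): e=[-6,19,53] → .
    (3,8)@(7, 17): e=[-18,35,49] → .
  covered (8 px):
    . . . . . . . . . .
    . . . . . . . . . .
    . . . . . . . . . .
    . . . . . . . . . .
    . . . . . . . . . .
    . . . X X . . . . .
    . . . X X X . . . .
    . . X X . . . . . .
    . X . . . . . . . .

Answer: [25,35,6]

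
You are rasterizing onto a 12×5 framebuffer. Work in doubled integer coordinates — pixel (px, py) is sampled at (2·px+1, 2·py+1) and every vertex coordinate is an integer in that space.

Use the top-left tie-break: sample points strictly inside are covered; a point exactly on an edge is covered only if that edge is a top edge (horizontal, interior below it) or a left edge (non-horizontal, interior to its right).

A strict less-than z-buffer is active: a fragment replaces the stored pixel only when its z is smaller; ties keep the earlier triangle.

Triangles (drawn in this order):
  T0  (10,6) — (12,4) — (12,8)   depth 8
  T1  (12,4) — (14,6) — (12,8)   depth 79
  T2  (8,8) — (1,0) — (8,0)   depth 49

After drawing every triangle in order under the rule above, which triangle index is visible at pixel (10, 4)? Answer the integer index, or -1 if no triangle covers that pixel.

T0:
  2·area = 8
  edge (10, 6)→(12, 4): d=(2,-2) top-left  bias=+0
  edge (12, 4)→(12, 8): d=(0,4) right/bottom  bias=-1
  edge (12, 8)→(10, 6): d=(-2,-2) top-left  bias=+0
    (2,0)@(5, 1): e=[-20,28,0] → ·  [on edge]
    (7,0)@(15, 1): e=[0,-12,20] → ·  [on edge]
    (3,1)@(7, 3): e=[-12,20,0] → ·  [on edge]
    (6,1)@(13, 3): e=[0,-4,12] → ·  [on edge]
    (4,2)@(9, 5): e=[-4,12,0] → ·  [on edge]
    (5,2)@(11, 5): e=[0,4,4] → █  [on edge]
    (6,2)@(13, 5): e=[4,-4,8] → ·
    (4,3)@(9, 7): e=[0,12,-4] → ·  [on edge]
    (5,3)@(11, 7): e=[4,4,0] → █  [on edge]
    (6,3)@(13, 7): e=[8,-4,4] → ·
    (3,4)@(7, 9): e=[0,20,-12] → ·  [on edge]
    (5,4)@(11, 9): e=[8,4,-4] → ·
    (6,4)@(13, 9): e=[12,-4,0] → ·  [on edge]
  covered (2 px):
    · · · · · · · · · · · ·
    · · · · · · · · · · · ·
    · · · · · █ · · · · · ·
    · · · · · █ · · · · · ·
    · · · · · · · · · · · ·
T1:
  2·area = 8
  edge (12, 4)→(14, 6): d=(2,2) right/bottom  bias=-1
  edge (14, 6)→(12, 8): d=(-2,2) right/bottom  bias=-1
  edge (12, 8)→(12, 4): d=(0,-4) top-left  bias=+0
    (4,0)@(9, 1): e=[0,20,-12] → ·  [on edge]
    (9,0)@(19, 1): e=[-20,0,28] → ·  [on edge]
    (5,1)@(11, 3): e=[0,12,-4] → ·  [on edge]
    (8,1)@(17, 3): e=[-12,0,20] → ·  [on edge]
    (6,2)@(13, 5): e=[0,4,4] → ·  [on edge]
    (7,2)@(15, 5): e=[-4,0,12] → ·  [on edge]
    (6,3)@(13, 7): e=[4,0,4] → ·  [on edge]
    (7,3)@(15, 7): e=[0,-4,12] → ·  [on edge]
    (5,4)@(11, 9): e=[12,0,-4] → ·  [on edge]
    (8,4)@(17, 9): e=[0,-12,20] → ·  [on edge]
  covered (0 px):
    · · · · · · · · · · · ·
    · · · · · · · · · · · ·
    · · · · · · · · · · · ·
    · · · · · · · · · · · ·
    · · · · · · · · · · · ·
T2:
  2·area = 56
  edge (8, 8)→(1, 0): d=(-7,-8) top-left  bias=+0
  edge (1, 0)→(8, 0): d=(7,0) top-left  bias=+0
  edge (8, 0)→(8, 8): d=(0,8) right/bottom  bias=-1
    (1,0)@(3, 1): e=[9,7,40] → █
    (2,0)@(5, 1): e=[25,7,24] → █
    (3,0)@(7, 1): e=[41,7,8] → █
    (4,0)@(9, 1): e=[57,7,-8] → ·
    (1,1)@(3, 3): e=[-5,21,40] → ·
    (2,1)@(5, 3): e=[11,21,24] → █
    (4,1)@(9, 3): e=[43,21,-8] → ·
    (2,2)@(5, 5): e=[-3,35,24] → ·
    (3,2)@(7, 5): e=[13,35,8] → █
    (4,2)@(9, 5): e=[29,35,-8] → ·
    (3,3)@(7, 7): e=[-1,49,8] → ·
  covered (6 px):
    · █ █ █ · · · · · · · ·
    · · █ █ · · · · · · · ·
    · · · █ · · · · · · · ·
    · · · · · · · · · · · ·
    · · · · · · · · · · · ·

Z-buffer (winner per pixel, '.' = empty):
  . 2 2 2 . . . . . . . .
  . . 2 2 . . . . . . . .
  . . . 2 . 0 . . . . . .
  . . . . . 0 . . . . . .
  . . . . . . . . . . . .

Result: -1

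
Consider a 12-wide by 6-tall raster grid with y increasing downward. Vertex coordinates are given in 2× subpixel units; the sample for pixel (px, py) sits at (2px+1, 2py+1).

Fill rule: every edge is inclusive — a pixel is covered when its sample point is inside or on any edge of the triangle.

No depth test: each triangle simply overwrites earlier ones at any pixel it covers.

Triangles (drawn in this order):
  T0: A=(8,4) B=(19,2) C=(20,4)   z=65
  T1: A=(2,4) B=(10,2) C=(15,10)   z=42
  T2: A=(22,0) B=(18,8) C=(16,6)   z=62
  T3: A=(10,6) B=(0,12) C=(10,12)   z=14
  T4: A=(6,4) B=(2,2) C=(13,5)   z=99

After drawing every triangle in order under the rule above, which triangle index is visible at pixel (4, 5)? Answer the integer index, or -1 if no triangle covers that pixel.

T0:
  2·area = 24
  edge (8, 4)→(19, 2): d=(11,-2) inclusive
  edge (19, 2)→(20, 4): d=(1,2) inclusive
  edge (20, 4)→(8, 4): d=(-12,0) inclusive
    (7,1)@(15, 3): e=[3,9,12] → █
    (8,1)@(17, 3): e=[7,5,12] → █
    (9,1)@(19, 3): e=[11,1,12] → █
    (10,1)@(21, 3): e=[15,-3,12] → ·
    (7,2)@(15, 5): e=[25,11,-12] → ·
    (8,2)@(17, 5): e=[29,7,-12] → ·
    (9,2)@(19, 5): e=[33,3,-12] → ·
  covered (3 px):
    · · · · · · · · · · · ·
    · · · · · · · █ █ █ · ·
    · · · · · · · · · · · ·
    · · · · · · · · · · · ·
    · · · · · · · · · · · ·
    · · · · · · · · · · · ·
T1:
  2·area = 74
  edge (2, 4)→(10, 2): d=(8,-2) inclusive
  edge (10, 2)→(15, 10): d=(5,8) inclusive
  edge (15, 10)→(2, 4): d=(-13,-6) inclusive
    (3,1)@(7, 3): e=[2,29,43] → █
    (4,1)@(9, 3): e=[6,13,55] → █
    (5,1)@(11, 3): e=[10,-3,67] → ·
    (2,2)@(5, 5): e=[14,55,5] → █
    (5,2)@(11, 5): e=[26,7,41] → █
    (6,2)@(13, 5): e=[30,-9,53] → ·
    (2,3)@(5, 7): e=[30,65,-21] → ·
    (3,3)@(7, 7): e=[34,49,-9] → ·
    (4,3)@(9, 7): e=[38,33,3] → █
    (6,3)@(13, 7): e=[46,1,27] → █
    (7,3)@(15, 7): e=[50,-15,39] → ·
    (4,4)@(9, 9): e=[54,43,-23] → ·
  covered (10 px):
    · · · · · · · · · · · ·
    · · · █ █ · · · · · · ·
    · · █ █ █ █ · · · · · ·
    · · · · █ █ █ · · · · ·
    · · · · · · █ · · · · ·
    · · · · · · · · · · · ·
T2:
  2·area = 24
  edge (22, 0)→(18, 8): d=(-4,8) inclusive
  edge (18, 8)→(16, 6): d=(-2,-2) inclusive
  edge (16, 6)→(22, 0): d=(6,-6) inclusive
    (5,0)@(11, 1): e=[84,0,-60] → ·  [on edge]
    (10,0)@(21, 1): e=[4,20,0] → █  [on edge]
    (11,0)@(23, 1): e=[-12,24,12] → ·
    (6,1)@(13, 3): e=[60,0,-36] → ·  [on edge]
    (9,1)@(19, 3): e=[12,12,0] → █  [on edge]
    (10,1)@(21, 3): e=[-4,16,12] → ·
    (7,2)@(15, 5): e=[36,0,-12] → ·  [on edge]
    (8,2)@(17, 5): e=[20,4,0] → █  [on edge]
    (10,2)@(21, 5): e=[-12,12,24] → ·
    (7,3)@(15, 7): e=[28,-4,0] → ·  [on edge]
    (8,3)@(17, 7): e=[12,0,12] → █  [on edge]
    (9,3)@(19, 7): e=[-4,4,24] → ·
    (6,4)@(13, 9): e=[36,-12,0] → ·  [on edge]
    (9,4)@(19, 9): e=[-12,0,36] → ·  [on edge]
    (5,5)@(11, 11): e=[44,-20,0] → ·  [on edge]
    (10,5)@(21, 11): e=[-36,0,60] → ·  [on edge]
  covered (5 px):
    · · · · · · · · · · █ ·
    · · · · · · · · · █ · ·
    · · · · · · · · █ █ · ·
    · · · · · · · · █ · · ·
    · · · · · · · · · · · ·
    · · · · · · · · · · · ·
T3:
  2·area = 60  (B↔C swapped to make it positive)
  edge (10, 6)→(10, 12): d=(0,6) inclusive
  edge (10, 12)→(0, 12): d=(-10,0) inclusive
  edge (0, 12)→(10, 6): d=(10,-6) inclusive
    (7,1)@(15, 3): e=[-30,90,0] → ·  [on edge]
    (4,3)@(9, 7): e=[6,50,4] → █
    (5,3)@(11, 7): e=[-6,50,16] → ·
    (2,4)@(5, 9): e=[30,30,0] → █  [on edge]
    (3,4)@(7, 9): e=[18,30,12] → █
    (5,4)@(11, 9): e=[-6,30,36] → ·
    (1,5)@(3, 11): e=[42,10,8] → █
    (5,5)@(11, 11): e=[-6,10,56] → ·
  covered (8 px):
    · · · · · · · · · · · ·
    · · · · · · · · · · · ·
    · · · · · · · · · · · ·
    · · · · █ · · · · · · ·
    · · █ █ █ · · · · · · ·
    · █ █ █ █ · · · · · · ·
T4:
  2·area = 10
  edge (6, 4)→(2, 2): d=(-4,-2) inclusive
  edge (2, 2)→(13, 5): d=(11,3) inclusive
  edge (13, 5)→(6, 4): d=(-7,-1) inclusive
    (2,1)@(5, 3): e=[2,2,6] → █
    (3,1)@(7, 3): e=[6,-4,8] → ·
    (2,2)@(5, 5): e=[-6,24,-8] → ·
    (6,2)@(13, 5): e=[10,0,0] → █  [on edge]
    (7,2)@(15, 5): e=[14,-6,2] → ·
    (6,3)@(13, 7): e=[2,22,-14] → ·
  covered (2 px):
    · · · · · · · · · · · ·
    · · █ · · · · · · · · ·
    · · · · · · █ · · · · ·
    · · · · · · · · · · · ·
    · · · · · · · · · · · ·
    · · · · · · · · · · · ·

Z-buffer (winner per pixel, '.' = empty):
  . . . . . . . . . . 2 .
  . . 4 1 1 . . 0 0 2 . .
  . . 1 1 1 1 4 . 2 2 . .
  . . . . 3 1 1 . 2 . . .
  . . 3 3 3 . 1 . . . . .
  . 3 3 3 3 . . . . . . .

Result: 3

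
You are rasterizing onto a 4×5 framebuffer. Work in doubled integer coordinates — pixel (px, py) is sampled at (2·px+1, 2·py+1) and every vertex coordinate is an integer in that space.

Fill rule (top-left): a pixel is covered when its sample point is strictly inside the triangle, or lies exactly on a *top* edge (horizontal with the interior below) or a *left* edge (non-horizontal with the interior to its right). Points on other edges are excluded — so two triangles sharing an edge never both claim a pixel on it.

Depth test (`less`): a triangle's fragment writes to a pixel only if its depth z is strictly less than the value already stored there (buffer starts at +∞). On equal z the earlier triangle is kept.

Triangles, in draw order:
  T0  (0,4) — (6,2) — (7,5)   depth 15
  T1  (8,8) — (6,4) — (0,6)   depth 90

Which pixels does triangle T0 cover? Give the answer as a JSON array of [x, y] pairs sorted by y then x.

T0:
  2·area = 20
  edge (0, 4)→(6, 2): d=(6,-2) top-left  bias=+0
  edge (6, 2)→(7, 5): d=(1,3) right/bottom  bias=-1
  edge (7, 5)→(0, 4): d=(-7,-1) top-left  bias=+0
    (1,1)@(3, 3): e=[0,10,10] → █  [on edge]
    (2,1)@(5, 3): e=[4,4,12] → █
    (3,1)@(7, 3): e=[8,-2,14] → ·
    (1,2)@(3, 5): e=[12,12,-4] → ·
    (2,2)@(5, 5): e=[16,6,-2] → ·
    (3,2)@(7, 5): e=[20,0,0] → ·  [on edge]
  covered (2 px):
    · · · ·
    · █ █ ·
    · · · ·
    · · · ·
    · · · ·
T1:
  2·area = 28  (B↔C swapped to make it positive)
  edge (8, 8)→(0, 6): d=(-8,-2) top-left  bias=+0
  edge (0, 6)→(6, 4): d=(6,-2) top-left  bias=+0
  edge (6, 4)→(8, 8): d=(2,4) right/bottom  bias=-1
    (1,2)@(3, 5): e=[14,0,14] → █  [on edge]
    (2,2)@(5, 5): e=[18,4,6] → █
    (3,2)@(7, 5): e=[22,8,-2] → ·
    (1,3)@(3, 7): e=[-2,12,18] → ·
    (2,3)@(5, 7): e=[2,16,10] → █
    (3,3)@(7, 7): e=[6,20,2] → █
    (2,4)@(5, 9): e=[-14,28,14] → ·
    (3,4)@(7, 9): e=[-10,32,6] → ·
  covered (4 px):
    · · · ·
    · · · ·
    · █ █ ·
    · · █ █
    · · · ·

Final: [[1,1],[2,1]]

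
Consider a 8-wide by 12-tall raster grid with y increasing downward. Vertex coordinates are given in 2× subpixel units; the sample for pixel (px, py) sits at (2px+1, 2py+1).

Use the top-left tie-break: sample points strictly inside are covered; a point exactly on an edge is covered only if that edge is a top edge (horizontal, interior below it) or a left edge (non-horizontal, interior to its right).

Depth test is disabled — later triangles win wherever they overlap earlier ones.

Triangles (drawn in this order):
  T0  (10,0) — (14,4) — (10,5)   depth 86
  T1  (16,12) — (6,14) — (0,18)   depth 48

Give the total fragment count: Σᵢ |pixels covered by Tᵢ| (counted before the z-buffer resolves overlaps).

T0:
  2·area = 20
  edge (10, 0)→(14, 4): d=(4,4) right/bottom  bias=-1
  edge (14, 4)→(10, 5): d=(-4,1) right/bottom  bias=-1
  edge (10, 5)→(10, 0): d=(0,-5) top-left  bias=+0
    (5,0)@(11, 1): e=[0,15,5] → ·  [on edge]
    (5,1)@(11, 3): e=[8,7,5] → █
    (6,1)@(13, 3): e=[0,5,15] → ·  [on edge]
    (5,2)@(11, 5): e=[16,-1,5] → ·
    (7,2)@(15, 5): e=[0,-5,25] → ·  [on edge]
  covered (1 px):
    · · · · · · · ·
    · · · · · █ · ·
    · · · · · · · ·
    · · · · · · · ·
    · · · · · · · ·
    · · · · · · · ·
    · · · · · · · ·
    · · · · · · · ·
    · · · · · · · ·
    · · · · · · · ·
    · · · · · · · ·
    · · · · · · · ·
T1:
  2·area = 28  (B↔C swapped to make it positive)
  edge (16, 12)→(0, 18): d=(-16,6) right/bottom  bias=-1
  edge (0, 18)→(6, 14): d=(6,-4) top-left  bias=+0
  edge (6, 14)→(16, 12): d=(10,-2) top-left  bias=+0
    (5,6)@(11, 13): e=[14,14,0] → █  [on edge]
    (6,6)@(13, 13): e=[2,22,4] → █
    (7,6)@(15, 13): e=[-10,30,8] → ·
    (0,7)@(1, 15): e=[42,-14,0] → ·  [on edge]
    (2,7)@(5, 15): e=[18,2,8] → █
    (3,7)@(7, 15): e=[6,10,12] → █
    (4,7)@(9, 15): e=[-6,18,16] → ·
    (5,7)@(11, 15): e=[-18,26,20] → ·
    (6,7)@(13, 15): e=[-30,34,24] → ·
    (2,8)@(5, 17): e=[-14,14,28] → ·
    (3,8)@(7, 17): e=[-26,22,32] → ·
  covered (4 px):
    · · · · · · · ·
    · · · · · · · ·
    · · · · · · · ·
    · · · · · · · ·
    · · · · · · · ·
    · · · · · · · ·
    · · · · · █ █ ·
    · · █ █ · · · ·
    · · · · · · · ·
    · · · · · · · ·
    · · · · · · · ·
    · · · · · · · ·

Result: 5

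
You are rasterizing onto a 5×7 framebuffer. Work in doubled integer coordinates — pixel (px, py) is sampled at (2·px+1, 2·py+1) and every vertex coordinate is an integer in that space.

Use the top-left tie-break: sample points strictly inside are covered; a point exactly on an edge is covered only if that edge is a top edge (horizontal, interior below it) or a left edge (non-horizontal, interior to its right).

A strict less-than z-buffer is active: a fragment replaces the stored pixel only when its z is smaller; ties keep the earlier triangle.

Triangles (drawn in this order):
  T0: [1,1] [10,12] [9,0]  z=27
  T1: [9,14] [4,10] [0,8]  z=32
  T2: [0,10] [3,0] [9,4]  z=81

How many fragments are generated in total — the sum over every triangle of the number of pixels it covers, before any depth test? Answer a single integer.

T0:
  2·area = 97  (B↔C swapped to make it positive)
  edge (1, 1)→(9, 0): d=(8,-1) top-left  bias=+0
  edge (9, 0)→(10, 12): d=(1,12) right/bottom  bias=-1
  edge (10, 12)→(1, 1): d=(-9,-11) top-left  bias=+0
    (0,0)@(1, 1): e=[0,97,0] → █  [on edge]
    (1,0)@(3, 1): e=[2,73,22] → █
    (2,0)@(5, 1): e=[4,49,44] → █
    (3,0)@(7, 1): e=[6,25,66] → █
    (4,0)@(9, 1): e=[8,1,88] → █
    (0,1)@(1, 3): e=[16,99,-18] → ·
    (1,1)@(3, 3): e=[18,75,4] → █
    (1,2)@(3, 5): e=[34,77,-14] → ·
    (2,2)@(5, 5): e=[36,53,8] → █
    (2,3)@(5, 7): e=[52,55,-10] → ·
    (3,3)@(7, 7): e=[54,31,12] → █
    (3,4)@(7, 9): e=[70,33,-6] → ·
  covered (15 px):
    █ █ █ █ █
    · █ █ █ █
    · · █ █ █
    · · · █ █
    · · · · █
    · · · · ·
    · · · · ·
T1:
  2·area = 6  (B↔C swapped to make it positive)
  edge (9, 14)→(0, 8): d=(-9,-6) top-left  bias=+0
  edge (0, 8)→(4, 10): d=(4,2) right/bottom  bias=-1
  edge (4, 10)→(9, 14): d=(5,4) right/bottom  bias=-1
    (2,5)@(5, 11): e=[3,2,1] → █
    (3,5)@(7, 11): e=[15,-2,-7] → ·
    (2,6)@(5, 13): e=[-15,10,11] → ·
  covered (1 px):
    · · · · ·
    · · · · ·
    · · · · ·
    · · · · ·
    · · · · ·
    · · █ · ·
    · · · · ·
T2:
  2·area = 72
  edge (0, 10)→(3, 0): d=(3,-10) top-left  bias=+0
  edge (3, 0)→(9, 4): d=(6,4) right/bottom  bias=-1
  edge (9, 4)→(0, 10): d=(-9,6) right/bottom  bias=-1
    (1,0)@(3, 1): e=[3,6,63] → █
    (2,0)@(5, 1): e=[23,-2,51] → ·
    (1,1)@(3, 3): e=[9,18,45] → █
    (2,1)@(5, 3): e=[29,10,33] → █
    (3,1)@(7, 3): e=[49,2,21] → █
    (4,1)@(9, 3): e=[69,-6,9] → ·
    (1,2)@(3, 5): e=[15,30,27] → █
    (4,2)@(9, 5): e=[75,6,-9] → ·
    (0,3)@(1, 7): e=[1,50,21] → █
    (2,3)@(5, 7): e=[41,34,-3] → ·
    (3,3)@(7, 7): e=[61,26,-15] → ·
    (0,4)@(1, 9): e=[7,62,3] → █
  covered (10 px):
    · █ · · ·
    · █ █ █ ·
    · █ █ █ ·
    █ █ · · ·
    █ · · · ·
    · · · · ·
    · · · · ·

Final: 26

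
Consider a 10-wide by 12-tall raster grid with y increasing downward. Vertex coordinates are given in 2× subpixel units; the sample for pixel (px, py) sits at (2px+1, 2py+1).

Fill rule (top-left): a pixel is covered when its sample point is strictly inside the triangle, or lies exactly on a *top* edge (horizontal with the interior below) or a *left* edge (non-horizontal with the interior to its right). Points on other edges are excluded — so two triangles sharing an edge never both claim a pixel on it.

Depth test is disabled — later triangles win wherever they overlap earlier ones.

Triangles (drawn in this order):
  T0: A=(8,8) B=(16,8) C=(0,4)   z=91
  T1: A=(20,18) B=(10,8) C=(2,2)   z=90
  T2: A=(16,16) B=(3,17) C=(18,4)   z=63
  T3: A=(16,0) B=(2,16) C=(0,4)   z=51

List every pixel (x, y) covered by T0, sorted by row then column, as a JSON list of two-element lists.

T0:
  2·area = 32  (B↔C swapped to make it positive)
  edge (8, 8)→(0, 4): d=(-8,-4) top-left  bias=+0
  edge (0, 4)→(16, 8): d=(16,4) right/bottom  bias=-1
  edge (16, 8)→(8, 8): d=(-8,0) right/bottom  bias=-1
    (1,2)@(3, 5): e=[4,4,24] → █
    (2,2)@(5, 5): e=[12,-4,24] → ·
    (1,3)@(3, 7): e=[-12,36,8] → ·
    (3,3)@(7, 7): e=[4,20,8] → █
    (4,3)@(9, 7): e=[12,12,8] → █
    (5,3)@(11, 7): e=[20,4,8] → █
    (6,3)@(13, 7): e=[28,-4,8] → ·
    (3,4)@(7, 9): e=[-12,52,-8] → ·
    (4,4)@(9, 9): e=[-4,44,-8] → ·
    (5,4)@(11, 9): e=[4,36,-8] → ·
  covered (4 px):
    · · · · · · · · · ·
    · · · · · · · · · ·
    · █ · · · · · · · ·
    · · · █ █ █ · · · ·
    · · · · · · · · · ·
    · · · · · · · · · ·
    · · · · · · · · · ·
    · · · · · · · · · ·
    · · · · · · · · · ·
    · · · · · · · · · ·
    · · · · · · · · · ·
    · · · · · · · · · ·
T1:
  2·area = 20  (B↔C swapped to make it positive)
  edge (20, 18)→(2, 2): d=(-18,-16) top-left  bias=+0
  edge (2, 2)→(10, 8): d=(8,6) right/bottom  bias=-1
  edge (10, 8)→(20, 18): d=(10,10) right/bottom  bias=-1
    (1,0)@(3, 1): e=[34,-14,0] → ·  [on edge]
    (2,1)@(5, 3): e=[30,-10,0] → ·  [on edge]
    (3,2)@(7, 5): e=[26,-6,0] → ·  [on edge]
    (4,3)@(9, 7): e=[22,-2,0] → ·  [on edge]
    (5,4)@(11, 9): e=[18,2,0] → ·  [on edge]
    (6,5)@(13, 11): e=[14,6,0] → ·  [on edge]
    (7,6)@(15, 13): e=[10,10,0] → ·  [on edge]
    (8,7)@(17, 15): e=[6,14,0] → ·  [on edge]
    (9,8)@(19, 17): e=[2,18,0] → ·  [on edge]
  covered (0 px):
    · · · · · · · · · ·
    · · · · · · · · · ·
    · · · · · · · · · ·
    · · · · · · · · · ·
    · · · · · · · · · ·
    · · · · · · · · · ·
    · · · · · · · · · ·
    · · · · · · · · · ·
    · · · · · · · · · ·
    · · · · · · · · · ·
    · · · · · · · · · ·
    · · · · · · · · · ·
T2:
  2·area = 154
  edge (16, 16)→(3, 17): d=(-13,1) right/bottom  bias=-1
  edge (3, 17)→(18, 4): d=(15,-13) top-left  bias=+0
  edge (18, 4)→(16, 16): d=(-2,12) right/bottom  bias=-1
    (8,2)@(17, 5): e=[142,2,10] → █
    (9,2)@(19, 5): e=[140,28,-14] → ·
    (7,3)@(15, 7): e=[118,6,30] → █
    (9,3)@(19, 7): e=[114,58,-18] → ·
    (6,4)@(13, 9): e=[94,10,50] → █
    (9,4)@(19, 9): e=[88,88,-22] → ·
    (5,5)@(11, 11): e=[70,14,70] → █
    (8,5)@(17, 11): e=[64,92,-2] → ·
    (4,6)@(9, 13): e=[46,18,90] → █
    (8,6)@(17, 13): e=[38,122,-6] → ·
    (3,7)@(7, 15): e=[22,22,110] → █
    (8,7)@(17, 15): e=[12,152,-10] → ·
    (1,8)@(3, 17): e=[0,0,154] → ·  [on edge]
  covered (18 px):
    · · · · · · · · · ·
    · · · · · · · · · ·
    · · · · · · · · █ ·
    · · · · · · · █ █ ·
    · · · · · · █ █ █ ·
    · · · · · █ █ █ · ·
    · · · · █ █ █ █ · ·
    · · · █ █ █ █ █ · ·
    · · · · · · · · · ·
    · · · · · · · · · ·
    · · · · · · · · · ·
    · · · · · · · · · ·
T3:
  2·area = 200
  edge (16, 0)→(2, 16): d=(-14,16) right/bottom  bias=-1
  edge (2, 16)→(0, 4): d=(-2,-12) top-left  bias=+0
  edge (0, 4)→(16, 0): d=(16,-4) top-left  bias=+0
    (6,0)@(13, 1): e=[34,162,4] → █
    (7,0)@(15, 1): e=[2,186,12] → █
    (8,0)@(17, 1): e=[-30,210,20] → ·
    (2,1)@(5, 3): e=[134,62,4] → █
    (3,1)@(7, 3): e=[102,86,12] → █
    (4,1)@(9, 3): e=[70,110,20] → █
    (5,1)@(11, 3): e=[38,134,28] → █
    (7,1)@(15, 3): e=[-26,182,44] → ·
    (0,2)@(1, 5): e=[170,10,20] → █
    (1,2)@(3, 5): e=[138,34,28] → █
    (6,2)@(13, 5): e=[-22,154,68] → ·
    (0,3)@(1, 7): e=[142,6,52] → █
  covered (25 px):
    · · · · · · █ █ · ·
    · · █ █ █ █ █ · · ·
    █ █ █ █ █ █ · · · ·
    █ █ █ █ █ · · · · ·
    █ █ █ █ · · · · · ·
    · █ █ · · · · · · ·
    · █ · · · · · · · ·
    · · · · · · · · · ·
    · · · · · · · · · ·
    · · · · · · · · · ·
    · · · · · · · · · ·
    · · · · · · · · · ·

Answer: [[1,2],[3,3],[4,3],[5,3]]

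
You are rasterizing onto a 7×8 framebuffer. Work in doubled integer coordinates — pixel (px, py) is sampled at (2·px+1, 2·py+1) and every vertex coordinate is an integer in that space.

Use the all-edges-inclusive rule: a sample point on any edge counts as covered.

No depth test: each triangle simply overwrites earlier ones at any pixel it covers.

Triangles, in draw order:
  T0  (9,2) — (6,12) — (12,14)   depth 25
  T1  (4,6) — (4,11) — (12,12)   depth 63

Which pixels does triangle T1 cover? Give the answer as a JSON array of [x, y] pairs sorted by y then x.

T0:
  2·area = 66  (B↔C swapped to make it positive)
  edge (9, 2)→(12, 14): d=(3,12) inclusive
  edge (12, 14)→(6, 12): d=(-6,-2) inclusive
  edge (6, 12)→(9, 2): d=(3,-10) inclusive
    (4,1)@(9, 3): e=[3,60,3] → █
    (5,1)@(11, 3): e=[-21,64,23] → ·
    (4,2)@(9, 5): e=[9,48,9] → █
    (5,2)@(11, 5): e=[-15,52,29] → ·
    (4,3)@(9, 7): e=[15,36,15] → █
    (5,3)@(11, 7): e=[-9,40,35] → ·
    (3,4)@(7, 9): e=[45,20,1] → █
    (5,4)@(11, 9): e=[-3,28,41] → ·
    (1,5)@(3, 11): e=[99,0,-33] → ·  [on edge]
    (3,5)@(7, 11): e=[51,8,7] → █
    (5,5)@(11, 11): e=[3,16,47] → █
    (6,5)@(13, 11): e=[-21,20,67] → ·
    (4,6)@(9, 13): e=[33,0,33] → █  [on edge]
  covered (10 px):
    · · · · · · ·
    · · · · █ · ·
    · · · · █ · ·
    · · · · █ · ·
    · · · █ █ · ·
    · · · █ █ █ ·
    · · · · █ █ ·
    · · · · · · ·
T1:
  2·area = 40  (B↔C swapped to make it positive)
  edge (4, 6)→(12, 12): d=(8,6) inclusive
  edge (12, 12)→(4, 11): d=(-8,-1) inclusive
  edge (4, 11)→(4, 6): d=(0,-5) inclusive
    (2,3)@(5, 7): e=[2,33,5] → █
    (3,3)@(7, 7): e=[-10,35,15] → ·
    (2,4)@(5, 9): e=[18,17,5] → █
    (3,4)@(7, 9): e=[6,19,15] → █
    (4,4)@(9, 9): e=[-6,21,25] → ·
    (2,5)@(5, 11): e=[34,1,5] → █
    (4,5)@(9, 11): e=[10,5,25] → █
    (5,5)@(11, 11): e=[-2,7,35] → ·
    (2,6)@(5, 13): e=[50,-15,5] → ·
    (3,6)@(7, 13): e=[38,-13,15] → ·
    (4,6)@(9, 13): e=[26,-11,25] → ·
  covered (6 px):
    · · · · · · ·
    · · · · · · ·
    · · · · · · ·
    · · █ · · · ·
    · · █ █ · · ·
    · · █ █ █ · ·
    · · · · · · ·
    · · · · · · ·

Answer: [[2,3],[2,4],[3,4],[2,5],[3,5],[4,5]]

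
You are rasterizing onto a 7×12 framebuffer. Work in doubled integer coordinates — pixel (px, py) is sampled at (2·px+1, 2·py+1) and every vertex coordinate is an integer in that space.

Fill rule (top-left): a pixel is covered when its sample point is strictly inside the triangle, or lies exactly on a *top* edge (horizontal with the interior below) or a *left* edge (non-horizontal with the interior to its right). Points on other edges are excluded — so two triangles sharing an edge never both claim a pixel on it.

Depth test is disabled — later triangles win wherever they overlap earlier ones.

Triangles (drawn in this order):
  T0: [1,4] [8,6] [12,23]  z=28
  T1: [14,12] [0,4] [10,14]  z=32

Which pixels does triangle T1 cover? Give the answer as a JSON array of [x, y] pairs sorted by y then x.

T0:
  2·area = 111
  edge (1, 4)→(8, 6): d=(7,2) right/bottom  bias=-1
  edge (8, 6)→(12, 23): d=(4,17) right/bottom  bias=-1
  edge (12, 23)→(1, 4): d=(-11,-19) top-left  bias=+0
    (1,2)@(3, 5): e=[3,81,27] → #
    (2,2)@(5, 5): e=[-1,47,65] → ·
    (1,3)@(3, 7): e=[17,89,5] → #
    (2,3)@(5, 7): e=[13,55,43] → #
    (3,3)@(7, 7): e=[9,21,81] → #
    (4,3)@(9, 7): e=[5,-13,119] → ·
    (1,4)@(3, 9): e=[31,97,-17] → ·
    (2,4)@(5, 9): e=[27,63,21] → #
    (4,4)@(9, 9): e=[19,-5,97] → ·
    (2,5)@(5, 11): e=[41,71,-1] → ·
    (3,5)@(7, 11): e=[37,37,37] → #
    (4,5)@(9, 11): e=[33,3,75] → #
  covered (14 px):
    · · · · · · ·
    · · · · · · ·
    · # · · · · ·
    · # # # · · ·
    · · # # · · ·
    · · · # # · ·
    · · · # # · ·
    · · · · # · ·
    · · · · # · ·
    · · · · · # ·
    · · · · · # ·
    · · · · · · ·
T1:
  2·area = 60  (B↔C swapped to make it positive)
  edge (14, 12)→(10, 14): d=(-4,2) right/bottom  bias=-1
  edge (10, 14)→(0, 4): d=(-10,-10) top-left  bias=+0
  edge (0, 4)→(14, 12): d=(14,8) right/bottom  bias=-1
    (0,2)@(1, 5): e=[54,0,6] → #  [on edge]
    (1,2)@(3, 5): e=[50,20,-10] → ·
    (0,3)@(1, 7): e=[46,-20,34] → ·
    (1,3)@(3, 7): e=[42,0,18] → #  [on edge]
    (2,3)@(5, 7): e=[38,20,2] → #
    (3,3)@(7, 7): e=[34,40,-14] → ·
    (1,4)@(3, 9): e=[34,-20,46] → ·
    (2,4)@(5, 9): e=[30,0,30] → #  [on edge]
    (3,4)@(7, 9): e=[26,20,14] → #
    (4,4)@(9, 9): e=[22,40,-2] → ·
    (2,5)@(5, 11): e=[22,-20,58] → ·
    (3,5)@(7, 11): e=[18,0,42] → #  [on edge]
    (4,6)@(9, 13): e=[6,0,54] → #  [on edge]
    (5,7)@(11, 15): e=[-6,0,66] → ·  [on edge]
    (6,8)@(13, 17): e=[-18,0,78] → ·  [on edge]
  covered (10 px):
    · · · · · · ·
    · · · · · · ·
    # · · · · · ·
    · # # · · · ·
    · · # # · · ·
    · · · # # # ·
    · · · · # # ·
    · · · · · · ·
    · · · · · · ·
    · · · · · · ·
    · · · · · · ·
    · · · · · · ·

Answer: [[0,2],[1,3],[2,3],[2,4],[3,4],[3,5],[4,5],[5,5],[4,6],[5,6]]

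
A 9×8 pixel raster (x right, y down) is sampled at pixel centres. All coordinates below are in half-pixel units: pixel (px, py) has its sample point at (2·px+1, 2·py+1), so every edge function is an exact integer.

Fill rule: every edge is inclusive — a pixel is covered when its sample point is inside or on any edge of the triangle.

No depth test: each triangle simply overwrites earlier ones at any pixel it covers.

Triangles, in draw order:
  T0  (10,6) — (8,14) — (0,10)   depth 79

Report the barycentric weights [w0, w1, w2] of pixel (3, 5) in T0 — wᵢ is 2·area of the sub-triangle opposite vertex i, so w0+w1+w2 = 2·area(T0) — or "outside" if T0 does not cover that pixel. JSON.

T0:
  2·area = 72
  edge (10, 6)→(8, 14): d=(-2,8) inclusive
  edge (8, 14)→(0, 10): d=(-8,-4) inclusive
  edge (0, 10)→(10, 6): d=(10,-4) inclusive
    (4,3)@(9, 7): e=[6,60,6] → X
    (5,3)@(11, 7): e=[-10,68,14] → .
    (1,4)@(3, 9): e=[50,20,2] → X
    (2,4)@(5, 9): e=[34,28,10] → X
    (3,4)@(7, 9): e=[18,36,18] → X
    (5,4)@(11, 9): e=[-14,52,34] → .
    (1,5)@(3, 11): e=[46,4,22] → X
    (4,5)@(9, 11): e=[-2,28,46] → .
    (1,6)@(3, 13): e=[42,-12,42] → .
    (2,6)@(5, 13): e=[26,-4,50] → .
    (3,6)@(7, 13): e=[10,4,58] → X
    (4,6)@(9, 13): e=[-6,12,66] → .
  covered (9 px):
    . . . . . . . . .
    . . . . . . . . .
    . . . . . . . . .
    . . . . X . . . .
    . X X X X . . . .
    . X X X . . . . .
    . . . X . . . . .
    . . . . . . . . .

Final: [20,38,14]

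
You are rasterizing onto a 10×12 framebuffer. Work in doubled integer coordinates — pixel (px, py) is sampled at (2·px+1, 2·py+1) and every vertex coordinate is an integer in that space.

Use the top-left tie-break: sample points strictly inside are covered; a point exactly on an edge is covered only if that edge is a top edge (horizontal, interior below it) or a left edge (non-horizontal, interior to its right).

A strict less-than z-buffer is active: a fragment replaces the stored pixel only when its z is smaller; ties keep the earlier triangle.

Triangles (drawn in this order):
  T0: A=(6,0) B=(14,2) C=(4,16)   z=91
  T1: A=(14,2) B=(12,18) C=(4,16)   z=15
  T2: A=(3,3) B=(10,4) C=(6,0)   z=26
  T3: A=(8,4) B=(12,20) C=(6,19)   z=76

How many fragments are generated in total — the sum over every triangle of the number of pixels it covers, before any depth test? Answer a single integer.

T0:
  2·area = 132
  edge (6, 0)→(14, 2): d=(8,2) right/bottom  bias=-1
  edge (14, 2)→(4, 16): d=(-10,14) right/bottom  bias=-1
  edge (4, 16)→(6, 0): d=(2,-16) top-left  bias=+0
    (3,0)@(7, 1): e=[6,108,18] → X
    (4,0)@(9, 1): e=[2,80,50] → X
    (5,0)@(11, 1): e=[-2,52,82] → .
    (3,1)@(7, 3): e=[22,88,22] → X
    (5,1)@(11, 3): e=[14,32,86] → X
    (6,1)@(13, 3): e=[10,4,118] → X
    (7,1)@(15, 3): e=[6,-24,150] → .
    (3,2)@(7, 5): e=[38,68,26] → X
    (6,2)@(13, 5): e=[26,-16,122] → .
    (3,3)@(7, 7): e=[54,48,30] → X
    (5,3)@(11, 7): e=[46,-8,94] → .
    (2,4)@(5, 9): e=[74,56,2] → X
    (4,4)@(9, 9): e=[66,0,66] → .  [on edge]
  covered (16 px):
    . . . X X . . . . .
    . . . X X X X . . .
    . . . X X X . . . .
    . . . X X . . . . .
    . . X X . . . . . .
    . . X X . . . . . .
    . . X . . . . . . .
    . . . . . . . . . .
    . . . . . . . . . .
    . . . . . . . . . .
    . . . . . . . . . .
    . . . . . . . . . .
T1:
  2·area = 132
  edge (14, 2)→(12, 18): d=(-2,16) right/bottom  bias=-1
  edge (12, 18)→(4, 16): d=(-8,-2) top-left  bias=+0
  edge (4, 16)→(14, 2): d=(10,-14) top-left  bias=+0
    (6,2)@(13, 5): e=[10,106,16] → X
    (7,2)@(15, 5): e=[-22,110,44] → .
    (5,3)@(11, 7): e=[38,86,8] → X
    (7,3)@(15, 7): e=[-26,94,64] → .
    (4,4)@(9, 9): e=[66,66,0] → X  [on edge]
    (7,4)@(15, 9): e=[-30,78,84] → .
    (4,5)@(9, 11): e=[62,50,20] → X
    (6,5)@(13, 11): e=[-2,58,76] → .
    (3,6)@(7, 13): e=[90,30,12] → X
    (6,6)@(13, 13): e=[-6,42,96] → .
    (2,7)@(5, 15): e=[118,10,4] → X
    (6,7)@(13, 15): e=[-10,26,116] → .
  covered (17 px):
    . . . . . . . . . .
    . . . . . . . . . .
    . . . . . . X . . .
    . . . . . X X . . .
    . . . . X X X . . .
    . . . . X X . . . .
    . . . X X X . . . .
    . . X X X X . . . .
    . . . . X X . . . .
    . . . . . . . . . .
    . . . . . . . . . .
    . . . . . . . . . .
T2:
  2·area = 24  (B↔C swapped to make it positive)
  edge (3, 3)→(6, 0): d=(3,-3) top-left  bias=+0
  edge (6, 0)→(10, 4): d=(4,4) right/bottom  bias=-1
  edge (10, 4)→(3, 3): d=(-7,-1) top-left  bias=+0
    (2,0)@(5, 1): e=[0,8,16] → X  [on edge]
    (3,0)@(7, 1): e=[6,0,18] → .  [on edge]
    (1,1)@(3, 3): e=[0,24,0] → X  [on edge]
    (3,1)@(7, 3): e=[12,8,4] → X
    (4,1)@(9, 3): e=[18,0,6] → .  [on edge]
    (0,2)@(1, 5): e=[0,40,-16] → .  [on edge]
    (1,2)@(3, 5): e=[6,32,-14] → .
    (2,2)@(5, 5): e=[12,24,-12] → .
    (3,2)@(7, 5): e=[18,16,-10] → .
    (5,2)@(11, 5): e=[30,0,-6] → .  [on edge]
    (8,2)@(17, 5): e=[48,-24,0] → .  [on edge]
    (6,3)@(13, 7): e=[42,0,-18] → .  [on edge]
    (7,4)@(15, 9): e=[54,0,-30] → .  [on edge]
    (8,5)@(17, 11): e=[66,0,-42] → .  [on edge]
    (9,6)@(19, 13): e=[78,0,-54] → .  [on edge]
  covered (4 px):
    . . X . . . . . . .
    . X X X . . . . . .
    . . . . . . . . . .
    . . . . . . . . . .
    . . . . . . . . . .
    . . . . . . . . . .
    . . . . . . . . . .
    . . . . . . . . . .
    . . . . . . . . . .
    . . . . . . . . . .
    . . . . . . . . . .
    . . . . . . . . . .
T3:
  2·area = 92
  edge (8, 4)→(12, 20): d=(4,16) right/bottom  bias=-1
  edge (12, 20)→(6, 19): d=(-6,-1) top-left  bias=+0
  edge (6, 19)→(8, 4): d=(2,-15) top-left  bias=+0
    (4,4)@(9, 9): e=[4,63,25] → X
    (5,4)@(11, 9): e=[-28,65,55] → .
    (4,5)@(9, 11): e=[12,51,29] → X
    (5,5)@(11, 11): e=[-20,53,59] → .
    (3,6)@(7, 13): e=[52,37,3] → X
    (5,6)@(11, 13): e=[-12,41,63] → .
    (3,7)@(7, 15): e=[60,25,7] → X
    (5,7)@(11, 15): e=[-4,29,67] → .
    (3,8)@(7, 17): e=[68,13,11] → X
    (5,8)@(11, 17): e=[4,17,71] → X
    (6,8)@(13, 17): e=[-28,19,101] → .
    (3,9)@(7, 19): e=[76,1,15] → X
  covered (12 px):
    . . . . . . . . . .
    . . . . . . . . . .
    . . . . . . . . . .
    . . . . . . . . . .
    . . . . X . . . . .
    . . . . X . . . . .
    . . . X X . . . . .
    . . . X X . . . . .
    . . . X X X . . . .
    . . . X X X . . . .
    . . . . . . . . . .
    . . . . . . . . . .

Result: 49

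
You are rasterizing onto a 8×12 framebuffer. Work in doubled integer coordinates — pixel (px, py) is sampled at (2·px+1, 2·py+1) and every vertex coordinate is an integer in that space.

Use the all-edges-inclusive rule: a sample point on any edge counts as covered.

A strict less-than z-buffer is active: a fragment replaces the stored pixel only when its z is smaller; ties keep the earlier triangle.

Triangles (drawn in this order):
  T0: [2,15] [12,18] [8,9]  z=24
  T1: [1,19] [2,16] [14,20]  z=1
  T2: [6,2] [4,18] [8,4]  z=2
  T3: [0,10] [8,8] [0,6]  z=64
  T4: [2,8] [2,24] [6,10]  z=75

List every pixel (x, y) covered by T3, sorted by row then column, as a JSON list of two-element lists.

T0:
  2·area = 78  (B↔C swapped to make it positive)
  edge (2, 15)→(8, 9): d=(6,-6) inclusive
  edge (8, 9)→(12, 18): d=(4,9) inclusive
  edge (12, 18)→(2, 15): d=(-10,-3) inclusive
    (3,5)@(7, 11): e=[6,17,55] → #
    (4,5)@(9, 11): e=[18,-1,61] → ·
    (2,6)@(5, 13): e=[6,43,29] → #
    (4,6)@(9, 13): e=[30,7,41] → #
    (5,6)@(11, 13): e=[42,-11,47] → ·
    (1,7)@(3, 15): e=[6,69,3] → #
    (5,7)@(11, 15): e=[54,-3,27] → ·
    (1,8)@(3, 17): e=[18,77,-17] → ·
    (2,8)@(5, 17): e=[30,59,-11] → ·
    (3,8)@(7, 17): e=[42,41,-5] → ·
    (4,8)@(9, 17): e=[54,23,1] → #
    (5,8)@(11, 17): e=[66,5,7] → #
  covered (10 px):
    · · · · · · · ·
    · · · · · · · ·
    · · · · · · · ·
    · · · · · · · ·
    · · · · · · · ·
    · · · # · · · ·
    · · # # # · · ·
    · # # # # · · ·
    · · · · # # · ·
    · · · · · · · ·
    · · · · · · · ·
    · · · · · · · ·
T1:
  2·area = 40
  edge (1, 19)→(2, 16): d=(1,-3) inclusive
  edge (2, 16)→(14, 20): d=(12,4) inclusive
  edge (14, 20)→(1, 19): d=(-13,-1) inclusive
    (3,0)@(7, 1): e=[0,-200,240] → ·  [on edge]
    (2,3)@(5, 7): e=[0,-120,160] → ·  [on edge]
    (1,6)@(3, 13): e=[0,-40,80] → ·  [on edge]
    (1,8)@(3, 17): e=[4,8,28] → #
    (2,8)@(5, 17): e=[10,0,30] → #  [on edge]
    (3,8)@(7, 17): e=[16,-8,32] → ·
    (0,9)@(1, 19): e=[0,40,0] → #  [on edge]
    (3,9)@(7, 19): e=[18,16,6] → #
    (4,9)@(9, 19): e=[24,8,8] → #
    (5,9)@(11, 19): e=[30,0,10] → #  [on edge]
    (6,9)@(13, 19): e=[36,-8,12] → ·
    (0,10)@(1, 21): e=[2,64,-26] → ·
  covered (8 px):
    · · · · · · · ·
    · · · · · · · ·
    · · · · · · · ·
    · · · · · · · ·
    · · · · · · · ·
    · · · · · · · ·
    · · · · · · · ·
    · · · · · · · ·
    · # # · · · · ·
    # # # # # # · ·
    · · · · · · · ·
    · · · · · · · ·
T2:
  2·area = 36  (B↔C swapped to make it positive)
  edge (6, 2)→(8, 4): d=(2,2) inclusive
  edge (8, 4)→(4, 18): d=(-4,14) inclusive
  edge (4, 18)→(6, 2): d=(2,-16) inclusive
    (2,0)@(5, 1): e=[0,54,-18] → ·  [on edge]
    (3,1)@(7, 3): e=[0,18,18] → #  [on edge]
    (4,1)@(9, 3): e=[-4,-10,50] → ·
    (3,2)@(7, 5): e=[4,10,22] → #
    (4,2)@(9, 5): e=[0,-18,54] → ·  [on edge]
    (3,3)@(7, 7): e=[8,2,26] → #
    (4,3)@(9, 7): e=[4,-26,58] → ·
    (5,3)@(11, 7): e=[0,-54,90] → ·  [on edge]
    (3,4)@(7, 9): e=[12,-6,30] → ·
    (6,4)@(13, 9): e=[0,-90,126] → ·  [on edge]
    (2,5)@(5, 11): e=[20,14,2] → #
    (3,5)@(7, 11): e=[16,-14,34] → ·
    (7,5)@(15, 11): e=[0,-126,162] → ·  [on edge]
  covered (5 px):
    · · · · · · · ·
    · · · # · · · ·
    · · · # · · · ·
    · · · # · · · ·
    · · · · · · · ·
    · · # · · · · ·
    · · # · · · · ·
    · · · · · · · ·
    · · · · · · · ·
    · · · · · · · ·
    · · · · · · · ·
    · · · · · · · ·
T3:
  2·area = 32  (B↔C swapped to make it positive)
  edge (0, 10)→(0, 6): d=(0,-4) inclusive
  edge (0, 6)→(8, 8): d=(8,2) inclusive
  edge (8, 8)→(0, 10): d=(-8,2) inclusive
    (0,3)@(1, 7): e=[4,6,22] → #
    (1,3)@(3, 7): e=[12,2,18] → #
    (2,3)@(5, 7): e=[20,-2,14] → ·
    (0,4)@(1, 9): e=[4,22,6] → #
    (2,4)@(5, 9): e=[20,14,-2] → ·
    (0,5)@(1, 11): e=[4,38,-10] → ·
    (1,5)@(3, 11): e=[12,34,-14] → ·
  covered (4 px):
    · · · · · · · ·
    · · · · · · · ·
    · · · · · · · ·
    # # · · · · · ·
    # # · · · · · ·
    · · · · · · · ·
    · · · · · · · ·
    · · · · · · · ·
    · · · · · · · ·
    · · · · · · · ·
    · · · · · · · ·
    · · · · · · · ·
T4:
  2·area = 64  (B↔C swapped to make it positive)
  edge (2, 8)→(6, 10): d=(4,2) inclusive
  edge (6, 10)→(2, 24): d=(-4,14) inclusive
  edge (2, 24)→(2, 8): d=(0,-16) inclusive
    (1,4)@(3, 9): e=[2,46,16] → #
    (2,4)@(5, 9): e=[-2,18,48] → ·
    (1,5)@(3, 11): e=[10,38,16] → #
    (2,5)@(5, 11): e=[6,10,48] → #
    (3,5)@(7, 11): e=[2,-18,80] → ·
    (1,6)@(3, 13): e=[18,30,16] → #
    (3,6)@(7, 13): e=[10,-26,80] → ·
    (1,7)@(3, 15): e=[26,22,16] → #
    (2,7)@(5, 15): e=[22,-6,48] → ·
    (1,8)@(3, 17): e=[34,14,16] → #
    (2,8)@(5, 17): e=[30,-14,48] → ·
    (1,9)@(3, 19): e=[42,6,16] → #
  covered (8 px):
    · · · · · · · ·
    · · · · · · · ·
    · · · · · · · ·
    · · · · · · · ·
    · # · · · · · ·
    · # # · · · · ·
    · # # · · · · ·
    · # · · · · · ·
    · # · · · · · ·
    · # · · · · · ·
    · · · · · · · ·
    · · · · · · · ·

Answer: [[0,3],[1,3],[0,4],[1,4]]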